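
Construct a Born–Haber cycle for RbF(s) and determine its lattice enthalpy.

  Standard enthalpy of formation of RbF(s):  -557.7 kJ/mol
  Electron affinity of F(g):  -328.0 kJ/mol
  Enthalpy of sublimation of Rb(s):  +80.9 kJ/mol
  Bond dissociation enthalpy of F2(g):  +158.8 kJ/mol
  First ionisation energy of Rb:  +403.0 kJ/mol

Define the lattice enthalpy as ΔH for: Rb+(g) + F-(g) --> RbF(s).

ΔHf° = 1·ΔHsub + 1·(ΣIE) + 1/2·D(F2) + 1·EA + U
-557.7 = 1·(+80.9) + 1·(+403.0) + 1/2·(+158.8) + 1·(-328.0) + U
U = -557.7 − (+235.3) = -793.0 kJ/mol

U = -793.0 kJ/mol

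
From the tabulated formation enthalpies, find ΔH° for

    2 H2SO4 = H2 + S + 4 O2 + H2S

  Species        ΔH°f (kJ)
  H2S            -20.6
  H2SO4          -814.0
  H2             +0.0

ΔH° = 1607.4 kJ

ΔH°rxn = Σ nΔHf°(products) − Σ nΔHf°(reactants).
Products: 1·(+0.0) + 1·(+0.0) + 4·(+0.0) + 1·(-20.6) = -20.6
Reactants: 2·(-814.0) = -1628.0
ΔH° = (-20.6) − (-1628.0) = 1607.4 kJ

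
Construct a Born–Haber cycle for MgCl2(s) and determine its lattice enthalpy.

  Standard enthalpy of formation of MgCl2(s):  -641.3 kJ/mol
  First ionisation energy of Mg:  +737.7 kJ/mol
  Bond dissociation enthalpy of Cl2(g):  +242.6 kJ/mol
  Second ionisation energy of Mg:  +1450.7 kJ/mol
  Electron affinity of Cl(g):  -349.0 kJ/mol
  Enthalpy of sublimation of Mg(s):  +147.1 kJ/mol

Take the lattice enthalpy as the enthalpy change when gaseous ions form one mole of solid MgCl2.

U = -2521.4 kJ/mol

ΔHf° = 1·ΔHsub + 1·(ΣIE) + 1·D(Cl2) + 2·EA + U
-641.3 = 1·(+147.1) + 1·(+2188.4) + 1·(+242.6) + 2·(-349.0) + U
U = -641.3 − (+1880.1) = -2521.4 kJ/mol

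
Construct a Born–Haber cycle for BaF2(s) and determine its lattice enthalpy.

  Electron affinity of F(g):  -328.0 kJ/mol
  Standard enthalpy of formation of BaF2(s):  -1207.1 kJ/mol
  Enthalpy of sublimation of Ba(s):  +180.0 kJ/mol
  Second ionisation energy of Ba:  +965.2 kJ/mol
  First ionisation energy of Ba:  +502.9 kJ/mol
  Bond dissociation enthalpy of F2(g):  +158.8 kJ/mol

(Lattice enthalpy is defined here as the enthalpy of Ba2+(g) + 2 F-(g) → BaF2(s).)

U = -2358.0 kJ/mol

ΔHf° = 1·ΔHsub + 1·(ΣIE) + 1·D(F2) + 2·EA + U
-1207.1 = 1·(+180.0) + 1·(+1468.1) + 1·(+158.8) + 2·(-328.0) + U
U = -1207.1 − (+1150.9) = -2358.0 kJ/mol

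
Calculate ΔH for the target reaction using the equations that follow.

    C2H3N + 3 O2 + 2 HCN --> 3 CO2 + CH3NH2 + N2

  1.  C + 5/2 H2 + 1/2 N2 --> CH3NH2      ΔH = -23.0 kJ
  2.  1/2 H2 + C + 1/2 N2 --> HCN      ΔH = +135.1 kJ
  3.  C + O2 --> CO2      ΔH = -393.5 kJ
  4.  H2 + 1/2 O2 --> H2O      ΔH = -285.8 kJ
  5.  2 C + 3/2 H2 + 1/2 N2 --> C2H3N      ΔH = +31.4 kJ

eq. 1 as written (CH3NH2 already on the product side): -23.0 kJ
eq. 2 reversed and × 2 (reverse to put HCN on the reactant side; ×2 to match 2 HCN in the target): (-2)·(+135.1) = -270.2 kJ
eq. 3 × 3 (scale by 3 for the 3 CO2): (3)·(-393.5) = -1180.5 kJ
eq. 4: not needed (H2O appears nowhere else).
eq. 5 reversed (reverse to put C2H3N on the reactant side): -31.4 kJ
Summing the manipulated equations, ΔH = (1)·(-23.0) + (-2)·(+135.1) + (3)·(-393.5) + (-1)·(+31.4) = -1505.1 kJ

ΔH = -1505.1 kJ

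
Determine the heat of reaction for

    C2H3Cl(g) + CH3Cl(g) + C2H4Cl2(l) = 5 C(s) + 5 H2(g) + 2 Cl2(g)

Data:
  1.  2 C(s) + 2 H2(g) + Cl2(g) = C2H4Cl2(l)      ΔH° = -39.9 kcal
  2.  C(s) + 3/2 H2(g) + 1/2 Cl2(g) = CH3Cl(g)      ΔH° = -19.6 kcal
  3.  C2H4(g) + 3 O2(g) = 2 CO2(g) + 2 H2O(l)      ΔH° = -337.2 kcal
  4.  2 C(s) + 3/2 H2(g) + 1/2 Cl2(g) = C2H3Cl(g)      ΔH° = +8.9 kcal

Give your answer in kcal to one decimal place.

ΔH° = 50.6 kcal

eq. 1 reversed (C2H4Cl2(l) must end up as a reactant): +39.9 kcal
eq. 2 reversed (CH3Cl(g) must end up as a reactant): +19.6 kcal
eq. 3: not needed (C2H4(g) appears nowhere else).
eq. 4 reversed (reverse to put C2H3Cl(g) on the reactant side): -8.9 kcal
ΔH° = (+39.9) + (+19.6) + (-8.9) = 50.6 kcal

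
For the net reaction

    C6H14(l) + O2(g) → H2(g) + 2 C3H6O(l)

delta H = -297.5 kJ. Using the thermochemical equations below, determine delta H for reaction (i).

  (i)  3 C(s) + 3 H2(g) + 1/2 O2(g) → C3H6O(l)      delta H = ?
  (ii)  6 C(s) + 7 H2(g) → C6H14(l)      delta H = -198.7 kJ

delta H = -248.1 kJ

(i) × 2 (×2 to match 2 C3H6O(l) in the target): contributes 2·x
(ii) reversed (reverse to put C6H14(l) on the reactant side): +198.7 kJ
-297.5 = (+198.7) + 2·x
x = (-297.5 − (+198.7)) / (2) = -248.1 kJ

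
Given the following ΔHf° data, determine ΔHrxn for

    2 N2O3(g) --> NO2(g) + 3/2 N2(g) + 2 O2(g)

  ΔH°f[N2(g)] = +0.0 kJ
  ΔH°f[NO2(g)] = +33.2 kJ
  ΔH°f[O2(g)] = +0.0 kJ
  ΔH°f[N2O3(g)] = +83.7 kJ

Products: 1·(+33.2) + 3/2·(+0.0) + 2·(+0.0) = +33.2
Reactants: 2·(+83.7) = +167.4
ΔHrxn = (+33.2) − (+167.4) = -134.2 kJ

ΔHrxn = -134.2 kJ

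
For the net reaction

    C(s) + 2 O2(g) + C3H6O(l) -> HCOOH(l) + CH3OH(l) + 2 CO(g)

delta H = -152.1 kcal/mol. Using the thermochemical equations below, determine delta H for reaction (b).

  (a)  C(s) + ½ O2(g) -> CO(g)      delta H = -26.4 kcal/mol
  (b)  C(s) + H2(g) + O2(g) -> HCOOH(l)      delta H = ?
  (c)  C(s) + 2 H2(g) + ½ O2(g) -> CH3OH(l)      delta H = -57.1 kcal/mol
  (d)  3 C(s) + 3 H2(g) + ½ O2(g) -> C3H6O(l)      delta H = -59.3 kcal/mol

(a) × 2: (2)·(-26.4) = -52.8 kcal/mol
(b) as written: contributes x
(c) as written: -57.1 kcal/mol
(d) reversed: +59.3 kcal/mol
-152.1 = (-52.8) + (-57.1) + (+59.3) + x
x = (-152.1 − (-50.6)) / (1) = -101.5 kcal/mol

delta H = -101.5 kcal/mol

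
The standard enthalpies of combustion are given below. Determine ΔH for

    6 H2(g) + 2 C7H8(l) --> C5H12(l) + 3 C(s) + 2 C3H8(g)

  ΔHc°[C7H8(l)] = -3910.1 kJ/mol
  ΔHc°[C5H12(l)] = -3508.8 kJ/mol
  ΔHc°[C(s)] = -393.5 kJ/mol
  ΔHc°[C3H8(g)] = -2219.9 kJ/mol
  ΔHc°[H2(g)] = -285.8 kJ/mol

ΔH = -405.9 kJ/mol

With combustion enthalpies, reactants minus products:
= [6·(-285.8) + 2·(-3910.1)] − [1·(-3508.8) + 3·(-393.5) + 2·(-2219.9)]
= -405.9 kJ/mol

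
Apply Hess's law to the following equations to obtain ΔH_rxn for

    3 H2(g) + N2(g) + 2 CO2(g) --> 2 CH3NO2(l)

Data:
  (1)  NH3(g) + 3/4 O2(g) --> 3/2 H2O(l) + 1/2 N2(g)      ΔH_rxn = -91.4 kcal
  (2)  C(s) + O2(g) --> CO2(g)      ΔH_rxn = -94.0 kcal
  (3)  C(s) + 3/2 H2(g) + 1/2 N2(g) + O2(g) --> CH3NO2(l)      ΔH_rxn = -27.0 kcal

(1): not needed.
(2) reversed and × 2: (-2)·(-94.0) = +188.0 kcal
(3) × 2: (2)·(-27.0) = -54.0 kcal
ΔH_rxn = (-2)·(-94.0) + (2)·(-27.0) = 134.0 kcal

ΔH_rxn = 134.0 kcal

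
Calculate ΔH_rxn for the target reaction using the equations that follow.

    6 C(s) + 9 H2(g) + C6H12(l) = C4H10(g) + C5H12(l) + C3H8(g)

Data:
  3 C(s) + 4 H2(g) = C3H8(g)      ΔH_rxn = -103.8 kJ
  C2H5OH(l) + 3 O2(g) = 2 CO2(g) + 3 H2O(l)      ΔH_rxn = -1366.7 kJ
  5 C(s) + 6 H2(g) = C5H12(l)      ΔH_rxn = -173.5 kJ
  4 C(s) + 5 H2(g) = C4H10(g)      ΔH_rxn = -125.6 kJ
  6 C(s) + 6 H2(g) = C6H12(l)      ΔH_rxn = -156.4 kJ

ΔH_rxn = -246.5 kJ

equation 1 as written (C3H8(g) already on the product side): -103.8 kJ
equation 2: not needed (C2H5OH(l) appears nowhere else).
equation 3 as written (C5H12(l) already on the product side): -173.5 kJ
equation 4 as written (C4H10(g) already on the product side): -125.6 kJ
equation 5 reversed (reverse to put C6H12(l) on the reactant side): +156.4 kJ
Summing the manipulated equations, ΔH_rxn = (1)·(-103.8) + (1)·(-173.5) + (1)·(-125.6) + (-1)·(-156.4) = -246.5 kJ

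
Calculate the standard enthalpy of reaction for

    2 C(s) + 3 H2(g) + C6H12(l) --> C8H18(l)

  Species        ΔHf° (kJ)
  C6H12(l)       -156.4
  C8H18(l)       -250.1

Products: 1·(-250.1) = -250.1
Reactants: 2·(+0.0) + 3·(+0.0) + 1·(-156.4) = -156.4
ΔH° = (-250.1) − (-156.4) = -93.7 kJ

ΔH° = -93.7 kJ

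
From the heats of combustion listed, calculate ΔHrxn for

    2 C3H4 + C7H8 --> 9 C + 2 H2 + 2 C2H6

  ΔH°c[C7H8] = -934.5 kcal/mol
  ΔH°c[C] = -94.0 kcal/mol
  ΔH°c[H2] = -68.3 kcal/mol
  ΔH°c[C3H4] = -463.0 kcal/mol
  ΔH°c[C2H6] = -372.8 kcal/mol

Using ΔH = Σ nΔHc°(reactants) − Σ nΔHc°(products):
= [2·(-463.0) + 1·(-934.5)] − [9·(-94.0) + 2·(-68.3) + 2·(-372.8)]
= -132.3 kcal/mol

ΔHrxn = -132.3 kcal/mol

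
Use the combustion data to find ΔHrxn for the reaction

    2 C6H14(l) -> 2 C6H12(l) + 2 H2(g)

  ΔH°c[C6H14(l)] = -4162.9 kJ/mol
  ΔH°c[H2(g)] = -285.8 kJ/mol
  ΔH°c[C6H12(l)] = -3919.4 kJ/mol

With combustion enthalpies, reactants minus products:
= [2·(-4162.9)] − [2·(-3919.4) + 2·(-285.8)]
= 84.6 kJ/mol

ΔHrxn = 84.6 kJ/mol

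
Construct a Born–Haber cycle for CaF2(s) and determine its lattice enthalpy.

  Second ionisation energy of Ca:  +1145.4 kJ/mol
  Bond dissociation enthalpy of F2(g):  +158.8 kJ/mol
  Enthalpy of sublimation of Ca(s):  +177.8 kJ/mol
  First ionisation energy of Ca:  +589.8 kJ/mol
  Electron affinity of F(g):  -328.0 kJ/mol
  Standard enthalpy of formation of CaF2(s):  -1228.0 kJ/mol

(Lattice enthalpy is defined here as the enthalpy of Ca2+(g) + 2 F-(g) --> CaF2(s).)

ΔHf° = 1·ΔHsub + 1·(ΣIE) + 1·D(F2) + 2·EA + U
-1228.0 = 1·(+177.8) + 1·(+1735.2) + 1·(+158.8) + 2·(-328.0) + U
U = -1228.0 − (+1415.8) = -2643.8 kJ/mol

U = -2643.8 kJ/mol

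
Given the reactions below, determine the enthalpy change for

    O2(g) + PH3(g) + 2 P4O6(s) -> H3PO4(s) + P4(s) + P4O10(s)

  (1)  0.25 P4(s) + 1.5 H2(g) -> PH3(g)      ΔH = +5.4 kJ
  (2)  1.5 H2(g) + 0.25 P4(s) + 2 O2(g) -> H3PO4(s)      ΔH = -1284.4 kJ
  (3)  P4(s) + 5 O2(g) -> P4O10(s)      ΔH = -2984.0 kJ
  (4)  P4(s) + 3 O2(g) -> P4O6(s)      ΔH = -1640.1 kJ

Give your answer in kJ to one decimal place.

(1) reversed: -5.4 kJ
(2) as written: -1284.4 kJ
(3) as written: -2984.0 kJ
(4) reversed and × 2: (-2)·(-1640.1) = +3280.2 kJ
Combining the equations, ΔH = (-1)·(+5.4) + (1)·(-1284.4) + (1)·(-2984.0) + (-2)·(-1640.1) = -993.6 kJ

ΔH = -993.6 kJ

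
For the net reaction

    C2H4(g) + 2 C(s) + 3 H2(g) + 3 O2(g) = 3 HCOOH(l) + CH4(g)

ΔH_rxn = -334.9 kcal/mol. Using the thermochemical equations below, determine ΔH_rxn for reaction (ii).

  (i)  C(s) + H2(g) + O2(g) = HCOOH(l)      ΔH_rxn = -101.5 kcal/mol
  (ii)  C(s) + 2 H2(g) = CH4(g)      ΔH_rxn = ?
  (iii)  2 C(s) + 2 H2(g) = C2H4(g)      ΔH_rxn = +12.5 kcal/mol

ΔH_rxn = -17.9 kcal/mol

(i) × 3 (scale by 3 for the 3 HCOOH(l)): (3)·(-101.5) = -304.5 kcal/mol
(ii) as written (CH4(g) already on the product side): contributes x
(iii) reversed (reverse to put C2H4(g) on the reactant side): -12.5 kcal/mol
-334.9 = (-304.5) + (-12.5) + x
x = (-334.9 − (-317.0)) / (1) = -17.9 kcal/mol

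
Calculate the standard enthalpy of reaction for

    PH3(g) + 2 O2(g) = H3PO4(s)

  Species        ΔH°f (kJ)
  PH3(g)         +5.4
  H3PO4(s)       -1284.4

ΔH°rxn = Σ nΔHf°(products) − Σ nΔHf°(reactants).
Products: 1·(-1284.4) = -1284.4
Reactants: 1·(+5.4) + 2·(+0.0) = +5.4
ΔH° = (-1284.4) − (+5.4) = -1289.8 kJ

ΔH° = -1289.8 kJ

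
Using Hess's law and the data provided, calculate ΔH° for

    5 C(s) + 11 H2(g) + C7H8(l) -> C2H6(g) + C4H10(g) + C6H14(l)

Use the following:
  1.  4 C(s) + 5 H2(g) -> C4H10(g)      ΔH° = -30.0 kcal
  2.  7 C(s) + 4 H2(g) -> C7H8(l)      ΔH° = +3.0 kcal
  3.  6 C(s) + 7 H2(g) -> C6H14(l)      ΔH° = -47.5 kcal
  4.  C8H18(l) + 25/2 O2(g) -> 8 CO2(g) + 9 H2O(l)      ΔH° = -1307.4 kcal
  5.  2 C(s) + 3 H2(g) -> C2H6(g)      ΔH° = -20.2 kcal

ΔH° = -100.7 kcal

eq. 1 as written: -30.0 kcal
eq. 2 reversed: -3.0 kcal
eq. 3 as written: -47.5 kcal
eq. 4: not needed.
eq. 5 as written: -20.2 kcal
Since enthalpy is a state function, ΔH° = (-30.0) + (-3.0) + (-47.5) + (-20.2) = -100.7 kcal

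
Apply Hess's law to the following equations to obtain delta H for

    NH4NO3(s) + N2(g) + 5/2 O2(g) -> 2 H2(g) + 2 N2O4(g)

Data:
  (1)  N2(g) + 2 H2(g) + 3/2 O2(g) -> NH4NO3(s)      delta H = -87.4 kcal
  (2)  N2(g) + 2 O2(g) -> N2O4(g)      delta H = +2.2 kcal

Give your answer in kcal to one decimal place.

(1) reversed (NH4NO3(s) must end up as a reactant): +87.4 kcal
(2) × 2 (scale by 2 for the 2 N2O4(g)): (2)·(+2.2) = +4.4 kcal
Summing the manipulated equations, delta H = (-1)·(-87.4) + (2)·(+2.2) = 91.8 kcal

delta H = 91.8 kcal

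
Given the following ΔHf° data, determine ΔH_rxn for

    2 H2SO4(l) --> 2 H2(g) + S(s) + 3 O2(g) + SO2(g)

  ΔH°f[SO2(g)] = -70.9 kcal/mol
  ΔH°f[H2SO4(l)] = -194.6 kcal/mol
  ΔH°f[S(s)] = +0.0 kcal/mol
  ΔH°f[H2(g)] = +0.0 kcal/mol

ΔH_rxn = 318.3 kcal/mol

Products: 2·(+0.0) + 1·(+0.0) + 3·(+0.0) + 1·(-70.9) = -70.9
Reactants: 2·(-194.6) = -389.2
ΔH_rxn = (-70.9) − (-389.2) = 318.3 kcal/mol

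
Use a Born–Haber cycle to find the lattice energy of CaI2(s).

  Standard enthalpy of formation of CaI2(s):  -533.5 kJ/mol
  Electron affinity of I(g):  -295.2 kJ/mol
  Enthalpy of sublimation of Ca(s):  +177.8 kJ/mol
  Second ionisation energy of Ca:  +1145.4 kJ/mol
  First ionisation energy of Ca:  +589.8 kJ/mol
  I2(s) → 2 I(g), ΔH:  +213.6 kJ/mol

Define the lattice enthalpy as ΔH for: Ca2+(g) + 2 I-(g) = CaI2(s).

U = -2069.7 kJ/mol

ΔHf° = 1·ΔHsub + 1·(ΣIE) + 1·D(I2) + 2·EA + U
-533.5 = 1·(+177.8) + 1·(+1735.2) + 1·(+213.6) + 2·(-295.2) + U
U = -533.5 − (+1536.2) = -2069.7 kJ/mol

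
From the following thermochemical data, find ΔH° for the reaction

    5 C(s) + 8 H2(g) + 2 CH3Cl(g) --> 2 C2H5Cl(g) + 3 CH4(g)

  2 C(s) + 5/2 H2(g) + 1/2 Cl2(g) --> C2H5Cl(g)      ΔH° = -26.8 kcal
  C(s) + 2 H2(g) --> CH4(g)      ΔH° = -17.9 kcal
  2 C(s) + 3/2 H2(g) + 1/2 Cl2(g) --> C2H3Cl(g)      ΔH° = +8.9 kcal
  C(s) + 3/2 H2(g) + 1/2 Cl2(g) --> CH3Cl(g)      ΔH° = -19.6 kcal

ΔH° = -68.1 kcal

equation 1 × 2: (2)·(-26.8) = -53.6 kcal
equation 2 × 3: (3)·(-17.9) = -53.7 kcal
equation 3: not needed.
equation 4 reversed and × 2: (-2)·(-19.6) = +39.2 kcal
Summing the manipulated equations, ΔH° = (-53.6) + (-53.7) + (+39.2) = -68.1 kcal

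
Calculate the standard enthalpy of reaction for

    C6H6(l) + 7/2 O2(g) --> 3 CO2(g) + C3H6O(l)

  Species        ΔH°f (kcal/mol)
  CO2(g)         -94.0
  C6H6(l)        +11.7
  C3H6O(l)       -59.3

ΔHrxn = -353.0 kcal/mol

Products: 3·(-94.0) + 1·(-59.3) = -341.3
Reactants: 1·(+11.7) + 7/2·(+0.0) = +11.7
ΔHrxn = (-341.3) − (+11.7) = -353.0 kcal/mol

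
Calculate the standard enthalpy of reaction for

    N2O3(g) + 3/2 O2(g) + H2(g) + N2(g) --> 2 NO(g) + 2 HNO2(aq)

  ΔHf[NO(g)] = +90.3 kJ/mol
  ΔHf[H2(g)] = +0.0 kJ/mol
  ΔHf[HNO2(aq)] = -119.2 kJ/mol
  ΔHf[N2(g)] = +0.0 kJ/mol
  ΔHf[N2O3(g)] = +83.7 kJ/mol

ΔH°rxn = Σ nΔHf°(products) − Σ nΔHf°(reactants).
Products: 2·(+90.3) + 2·(-119.2) = -57.8
Reactants: 1·(+83.7) + 3/2·(+0.0) + 1·(+0.0) + 1·(+0.0) = +83.7
ΔH_rxn = (-57.8) − (+83.7) = -141.5 kJ/mol

ΔH_rxn = -141.5 kJ/mol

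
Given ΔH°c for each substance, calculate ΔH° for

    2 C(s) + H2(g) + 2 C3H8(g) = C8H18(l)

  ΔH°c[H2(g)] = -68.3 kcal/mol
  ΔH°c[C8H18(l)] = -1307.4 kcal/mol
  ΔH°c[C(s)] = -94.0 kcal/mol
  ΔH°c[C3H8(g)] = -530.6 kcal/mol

ΔH° = -10.1 kcal/mol

With combustion enthalpies, reactants minus products:
= [2·(-94.0) + 1·(-68.3) + 2·(-530.6)] − [1·(-1307.4)]
= -10.1 kcal/mol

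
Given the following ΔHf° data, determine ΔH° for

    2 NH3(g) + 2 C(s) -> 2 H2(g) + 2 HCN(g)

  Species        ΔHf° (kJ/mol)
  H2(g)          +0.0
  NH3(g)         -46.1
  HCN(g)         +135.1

ΔH°rxn = Σ nΔHf°(products) − Σ nΔHf°(reactants).
Products: 2·(+0.0) + 2·(+135.1) = +270.2
Reactants: 2·(-46.1) + 2·(+0.0) = -92.2
ΔH° = (+270.2) − (-92.2) = 362.4 kJ/mol

ΔH° = 362.4 kJ/mol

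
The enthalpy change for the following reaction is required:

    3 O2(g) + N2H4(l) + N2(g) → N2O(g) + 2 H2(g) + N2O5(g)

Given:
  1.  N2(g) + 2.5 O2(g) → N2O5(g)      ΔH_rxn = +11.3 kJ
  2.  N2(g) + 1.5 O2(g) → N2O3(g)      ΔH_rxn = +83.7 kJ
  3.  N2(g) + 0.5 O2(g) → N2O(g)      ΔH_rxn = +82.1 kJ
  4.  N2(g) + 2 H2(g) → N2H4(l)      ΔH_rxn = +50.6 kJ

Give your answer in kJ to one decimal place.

ΔH_rxn = 42.8 kJ

eq. 1 as written: +11.3 kJ
eq. 2: not needed.
eq. 3 as written: +82.1 kJ
eq. 4 reversed: -50.6 kJ
By Hess's law, ΔH_rxn = (+11.3) + (+82.1) + (-50.6) = 42.8 kJ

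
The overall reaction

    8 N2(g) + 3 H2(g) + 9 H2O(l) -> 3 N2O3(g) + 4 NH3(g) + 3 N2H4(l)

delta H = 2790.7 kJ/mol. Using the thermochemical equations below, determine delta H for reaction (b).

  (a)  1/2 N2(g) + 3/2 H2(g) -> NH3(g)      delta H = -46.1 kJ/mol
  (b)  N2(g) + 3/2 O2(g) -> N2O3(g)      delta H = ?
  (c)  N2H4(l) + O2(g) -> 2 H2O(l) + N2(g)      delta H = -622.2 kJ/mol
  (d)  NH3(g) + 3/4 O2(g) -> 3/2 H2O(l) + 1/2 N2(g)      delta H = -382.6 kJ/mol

delta H = 83.7 kJ/mol

(a) × 2 (scale by 2 for the 3 H2(g)): (2)·(-46.1) = -92.2 kJ/mol
(b) × 3 (scale by 3 for the 3 N2O3(g)): contributes 3·x
(c) reversed and × 3 (N2H4(l) must end up as a product; ×3 to match 3 N2H4(l) in the target): (-3)·(-622.2) = +1866.6 kJ/mol
(d) reversed and × 2: (-2)·(-382.6) = +765.2 kJ/mol
+2790.7 = (-92.2) + (+1866.6) + (+765.2) + 3·x
x = (+2790.7 − (+2539.6)) / (3) = 83.7 kJ/mol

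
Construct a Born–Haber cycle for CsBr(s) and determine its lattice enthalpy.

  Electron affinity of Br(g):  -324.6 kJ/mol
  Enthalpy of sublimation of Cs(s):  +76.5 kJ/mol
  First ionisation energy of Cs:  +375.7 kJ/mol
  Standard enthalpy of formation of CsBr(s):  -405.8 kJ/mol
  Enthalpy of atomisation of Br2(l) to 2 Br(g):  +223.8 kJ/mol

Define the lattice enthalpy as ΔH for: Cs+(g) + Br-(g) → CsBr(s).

U = -645.3 kJ/mol

ΔHf° = 1·ΔHsub + 1·(ΣIE) + 1/2·D(Br2) + 1·EA + U
-405.8 = 1·(+76.5) + 1·(+375.7) + 1/2·(+223.8) + 1·(-324.6) + U
U = -405.8 − (+239.5) = -645.3 kJ/mol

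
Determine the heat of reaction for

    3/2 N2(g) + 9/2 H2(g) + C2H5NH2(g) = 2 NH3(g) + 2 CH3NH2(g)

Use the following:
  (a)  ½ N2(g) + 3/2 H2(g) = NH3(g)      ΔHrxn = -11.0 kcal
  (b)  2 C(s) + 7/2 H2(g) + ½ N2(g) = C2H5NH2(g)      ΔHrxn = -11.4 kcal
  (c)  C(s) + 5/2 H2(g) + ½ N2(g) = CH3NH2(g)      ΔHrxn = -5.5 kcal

(a) × 2 (scale by 2 for the 2 NH3(g)): (2)·(-11.0) = -22.0 kcal
(b) reversed (reverse to put C2H5NH2(g) on the reactant side): +11.4 kcal
(c) × 2 (×2 to match 2 CH3NH2(g) in the target): (2)·(-5.5) = -11.0 kcal
By Hess's law, ΔHrxn = (2)·(-11.0) + (-1)·(-11.4) + (2)·(-5.5) = -21.6 kcal

ΔHrxn = -21.6 kcal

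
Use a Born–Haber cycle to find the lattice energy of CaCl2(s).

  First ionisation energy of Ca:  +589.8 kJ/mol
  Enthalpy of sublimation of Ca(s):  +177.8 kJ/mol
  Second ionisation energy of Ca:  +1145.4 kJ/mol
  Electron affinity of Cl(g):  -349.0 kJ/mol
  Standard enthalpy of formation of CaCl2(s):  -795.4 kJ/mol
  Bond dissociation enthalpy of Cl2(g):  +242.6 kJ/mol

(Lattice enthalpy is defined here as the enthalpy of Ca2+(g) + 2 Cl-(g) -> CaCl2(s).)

ΔHf° = 1·ΔHsub + 1·(ΣIE) + 1·D(Cl2) + 2·EA + U
-795.4 = 1·(+177.8) + 1·(+1735.2) + 1·(+242.6) + 2·(-349.0) + U
U = -795.4 − (+1457.6) = -2253.0 kJ/mol

U = -2253.0 kJ/mol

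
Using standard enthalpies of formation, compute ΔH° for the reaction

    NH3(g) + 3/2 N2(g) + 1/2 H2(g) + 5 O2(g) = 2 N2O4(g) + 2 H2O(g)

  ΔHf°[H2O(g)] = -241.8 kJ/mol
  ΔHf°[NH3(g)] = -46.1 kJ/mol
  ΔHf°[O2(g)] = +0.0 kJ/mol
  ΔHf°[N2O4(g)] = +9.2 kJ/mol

ΔH° = -419.1 kJ/mol

ΔH°rxn = Σ nΔHf°(products) − Σ nΔHf°(reactants).
Products: 2·(+9.2) + 2·(-241.8) = -465.2
Reactants: 1·(-46.1) + 3/2·(+0.0) + 1/2·(+0.0) + 5·(+0.0) = -46.1
ΔH° = (-465.2) − (-46.1) = -419.1 kJ/mol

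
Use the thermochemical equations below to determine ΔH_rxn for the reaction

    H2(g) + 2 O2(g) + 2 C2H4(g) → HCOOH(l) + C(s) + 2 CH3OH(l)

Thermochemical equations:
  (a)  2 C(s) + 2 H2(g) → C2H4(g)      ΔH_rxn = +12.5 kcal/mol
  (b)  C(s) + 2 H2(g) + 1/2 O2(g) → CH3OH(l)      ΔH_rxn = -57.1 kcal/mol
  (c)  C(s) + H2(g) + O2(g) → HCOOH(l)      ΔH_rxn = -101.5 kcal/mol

ΔH_rxn = -240.7 kcal/mol

(a) reversed and × 2: (-2)·(+12.5) = -25.0 kcal/mol
(b) × 2: (2)·(-57.1) = -114.2 kcal/mol
(c) as written: -101.5 kcal/mol
ΔH_rxn = (-2)·(+12.5) + (2)·(-57.1) + (1)·(-101.5) = -240.7 kcal/mol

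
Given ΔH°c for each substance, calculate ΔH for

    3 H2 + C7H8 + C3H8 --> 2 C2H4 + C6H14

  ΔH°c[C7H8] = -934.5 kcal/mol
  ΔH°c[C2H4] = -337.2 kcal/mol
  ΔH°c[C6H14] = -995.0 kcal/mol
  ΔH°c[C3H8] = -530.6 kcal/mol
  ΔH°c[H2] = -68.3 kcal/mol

ΔH = -0.6 kcal/mol

Using ΔH = Σ nΔHc°(reactants) − Σ nΔHc°(products):
= [3·(-68.3) + 1·(-934.5) + 1·(-530.6)] − [2·(-337.2) + 1·(-995.0)]
= -0.6 kcal/mol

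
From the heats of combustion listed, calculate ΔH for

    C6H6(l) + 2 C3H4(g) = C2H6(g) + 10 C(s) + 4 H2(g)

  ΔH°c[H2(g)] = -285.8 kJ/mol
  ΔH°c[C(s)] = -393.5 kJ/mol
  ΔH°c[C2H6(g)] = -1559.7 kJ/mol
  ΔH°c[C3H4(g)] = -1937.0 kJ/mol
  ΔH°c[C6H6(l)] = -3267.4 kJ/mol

ΔH = -503.5 kJ/mol

Using ΔH = Σ nΔHc°(reactants) − Σ nΔHc°(products):
= [1·(-3267.4) + 2·(-1937.0)] − [1·(-1559.7) + 10·(-393.5) + 4·(-285.8)]
= -503.5 kJ/mol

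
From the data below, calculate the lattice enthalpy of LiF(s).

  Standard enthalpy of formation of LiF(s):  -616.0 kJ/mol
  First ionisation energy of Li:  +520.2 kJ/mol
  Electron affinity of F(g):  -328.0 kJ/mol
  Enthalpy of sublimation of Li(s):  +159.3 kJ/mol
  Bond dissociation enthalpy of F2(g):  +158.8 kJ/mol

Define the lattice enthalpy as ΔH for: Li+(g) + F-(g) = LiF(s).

ΔHf° = 1·ΔHsub + 1·(ΣIE) + 1/2·D(F2) + 1·EA + U
-616.0 = 1·(+159.3) + 1·(+520.2) + 1/2·(+158.8) + 1·(-328.0) + U
U = -616.0 − (+430.9) = -1046.9 kJ/mol

U = -1046.9 kJ/mol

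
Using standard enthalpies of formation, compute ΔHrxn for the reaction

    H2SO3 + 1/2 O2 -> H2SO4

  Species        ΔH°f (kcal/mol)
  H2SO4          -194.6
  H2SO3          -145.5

ΔHrxn = -49.1 kcal/mol

Products: 1·(-194.6) = -194.6
Reactants: 1·(-145.5) + 1/2·(+0.0) = -145.5
ΔHrxn = (-194.6) − (-145.5) = -49.1 kcal/mol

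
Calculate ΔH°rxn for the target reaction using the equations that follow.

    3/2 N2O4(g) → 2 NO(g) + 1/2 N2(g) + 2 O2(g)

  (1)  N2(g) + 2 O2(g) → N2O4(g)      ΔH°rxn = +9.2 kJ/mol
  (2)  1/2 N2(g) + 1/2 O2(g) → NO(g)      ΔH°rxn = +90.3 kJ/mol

ΔH°rxn = 166.8 kJ/mol

(1) reversed and × 3/2 (N2O4(g) must end up as a reactant; ×3/2 to match 3/2 N2O4(g) in the target): (-3/2)·(+9.2) = -13.8 kJ/mol
(2) × 2 (scale by 2 for the 2 NO(g)): (2)·(+90.3) = +180.6 kJ/mol
Combining the equations, ΔH°rxn = (-3/2)·(+9.2) + (2)·(+90.3) = 166.8 kJ/mol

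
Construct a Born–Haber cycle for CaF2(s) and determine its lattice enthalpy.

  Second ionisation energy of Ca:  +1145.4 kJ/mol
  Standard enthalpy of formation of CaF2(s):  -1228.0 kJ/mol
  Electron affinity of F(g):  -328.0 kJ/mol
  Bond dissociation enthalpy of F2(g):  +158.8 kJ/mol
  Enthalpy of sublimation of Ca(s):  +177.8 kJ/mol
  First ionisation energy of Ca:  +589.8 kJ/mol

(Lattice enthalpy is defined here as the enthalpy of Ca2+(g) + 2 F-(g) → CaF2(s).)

U = -2643.8 kJ/mol

ΔHf° = 1·ΔHsub + 1·(ΣIE) + 1·D(F2) + 2·EA + U
-1228.0 = 1·(+177.8) + 1·(+1735.2) + 1·(+158.8) + 2·(-328.0) + U
U = -1228.0 − (+1415.8) = -2643.8 kJ/mol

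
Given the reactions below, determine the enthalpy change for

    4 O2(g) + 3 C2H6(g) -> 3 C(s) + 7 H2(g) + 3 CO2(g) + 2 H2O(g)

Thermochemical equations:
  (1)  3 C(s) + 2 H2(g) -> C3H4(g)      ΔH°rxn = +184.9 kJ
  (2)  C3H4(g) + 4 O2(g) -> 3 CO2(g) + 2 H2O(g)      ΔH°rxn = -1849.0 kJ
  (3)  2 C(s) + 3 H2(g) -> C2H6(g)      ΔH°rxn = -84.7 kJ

ΔH°rxn = -1410.0 kJ

(1) as written: +184.9 kJ
(2) as written (CO2(g) already on the product side): -1849.0 kJ
(3) reversed and × 3 (reverse to put C2H6(g) on the reactant side; scale by 3 for the 3 C2H6(g)): (-3)·(-84.7) = +254.1 kJ
ΔH°rxn = (1)·(+184.9) + (1)·(-1849.0) + (-3)·(-84.7) = -1410.0 kJ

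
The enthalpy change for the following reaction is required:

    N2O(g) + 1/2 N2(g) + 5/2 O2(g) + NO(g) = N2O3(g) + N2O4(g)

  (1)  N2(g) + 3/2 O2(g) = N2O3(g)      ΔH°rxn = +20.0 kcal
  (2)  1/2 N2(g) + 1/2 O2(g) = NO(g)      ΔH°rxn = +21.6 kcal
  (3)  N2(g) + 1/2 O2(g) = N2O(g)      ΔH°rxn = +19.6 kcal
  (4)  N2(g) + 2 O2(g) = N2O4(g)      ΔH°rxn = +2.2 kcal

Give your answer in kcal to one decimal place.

ΔH°rxn = -19.0 kcal

(1) as written (N2O3(g) already on the product side): +20.0 kcal
(2) reversed (reverse to put NO(g) on the reactant side): -21.6 kcal
(3) reversed (reverse to put N2O(g) on the reactant side): -19.6 kcal
(4) as written (N2O4(g) already on the product side): +2.2 kcal
Combining the equations, ΔH°rxn = (+20.0) + (-21.6) + (-19.6) + (+2.2) = -19.0 kcal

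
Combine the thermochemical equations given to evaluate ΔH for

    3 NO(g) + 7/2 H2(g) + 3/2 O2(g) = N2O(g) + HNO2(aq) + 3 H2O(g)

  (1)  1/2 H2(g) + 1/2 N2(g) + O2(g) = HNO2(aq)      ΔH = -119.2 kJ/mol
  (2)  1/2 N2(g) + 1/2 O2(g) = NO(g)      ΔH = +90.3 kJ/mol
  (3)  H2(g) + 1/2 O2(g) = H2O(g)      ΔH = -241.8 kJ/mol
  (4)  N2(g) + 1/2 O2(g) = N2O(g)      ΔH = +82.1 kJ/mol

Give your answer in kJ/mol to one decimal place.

ΔH = -1033.4 kJ/mol

(1) as written (HNO2(aq) already on the product side): -119.2 kJ/mol
(2) reversed and × 3 (reverse to put NO(g) on the reactant side; ×3 to match 3 NO(g) in the target): (-3)·(+90.3) = -270.9 kJ/mol
(3) × 3 (scale by 3 for the 3 H2O(g)): (3)·(-241.8) = -725.4 kJ/mol
(4) as written (N2O(g) already on the product side): +82.1 kJ/mol
ΔH = (-119.2) + (-270.9) + (-725.4) + (+82.1) = -1033.4 kJ/mol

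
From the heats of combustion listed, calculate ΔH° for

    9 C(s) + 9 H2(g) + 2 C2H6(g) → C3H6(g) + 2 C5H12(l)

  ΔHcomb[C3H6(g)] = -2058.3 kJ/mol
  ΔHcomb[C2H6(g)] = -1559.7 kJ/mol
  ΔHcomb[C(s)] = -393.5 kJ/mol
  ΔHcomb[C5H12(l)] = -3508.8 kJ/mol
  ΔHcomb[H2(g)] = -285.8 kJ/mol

ΔH° = -157.2 kJ/mol

With combustion enthalpies, reactants minus products:
= [9·(-393.5) + 9·(-285.8) + 2·(-1559.7)] − [1·(-2058.3) + 2·(-3508.8)]
= -157.2 kJ/mol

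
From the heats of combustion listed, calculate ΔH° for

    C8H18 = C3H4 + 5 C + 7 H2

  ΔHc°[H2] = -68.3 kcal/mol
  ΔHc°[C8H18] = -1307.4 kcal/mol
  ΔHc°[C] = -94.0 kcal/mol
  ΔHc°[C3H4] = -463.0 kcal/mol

ΔH° = 103.7 kcal/mol

With combustion enthalpies, reactants minus products:
= [1·(-1307.4)] − [1·(-463.0) + 5·(-94.0) + 7·(-68.3)]
= 103.7 kcal/mol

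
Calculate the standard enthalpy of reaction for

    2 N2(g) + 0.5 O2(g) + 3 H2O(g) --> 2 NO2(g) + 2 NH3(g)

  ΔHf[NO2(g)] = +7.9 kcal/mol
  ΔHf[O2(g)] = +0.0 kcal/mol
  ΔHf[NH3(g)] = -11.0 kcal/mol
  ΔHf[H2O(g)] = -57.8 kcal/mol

ΔH°rxn = Σ nΔHf°(products) − Σ nΔHf°(reactants).
Products: 2·(+7.9) + 2·(-11.0) = -6.2
Reactants: 2·(+0.0) + 1/2·(+0.0) + 3·(-57.8) = -173.4
ΔHrxn = (-6.2) − (-173.4) = 167.2 kcal/mol

ΔHrxn = 167.2 kcal/mol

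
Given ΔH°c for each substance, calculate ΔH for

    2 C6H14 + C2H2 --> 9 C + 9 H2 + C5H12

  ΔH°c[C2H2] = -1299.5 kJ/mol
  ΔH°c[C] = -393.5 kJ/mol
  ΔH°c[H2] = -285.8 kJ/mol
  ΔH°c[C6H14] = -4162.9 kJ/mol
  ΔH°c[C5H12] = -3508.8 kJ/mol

Using ΔH = Σ nΔHc°(reactants) − Σ nΔHc°(products):
= [2·(-4162.9) + 1·(-1299.5)] − [9·(-393.5) + 9·(-285.8) + 1·(-3508.8)]
= -2.8 kJ/mol

ΔH = -2.8 kJ/mol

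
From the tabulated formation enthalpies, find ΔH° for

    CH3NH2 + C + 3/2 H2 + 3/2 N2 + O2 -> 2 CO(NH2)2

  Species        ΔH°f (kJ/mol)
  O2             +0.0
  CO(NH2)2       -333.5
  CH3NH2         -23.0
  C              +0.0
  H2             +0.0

ΔH° = -644.0 kJ/mol

ΔH°rxn = Σ nΔHf°(products) − Σ nΔHf°(reactants).
Products: 2·(-333.5) = -667.0
Reactants: 1·(-23.0) + 1·(+0.0) + 3/2·(+0.0) + 3/2·(+0.0) + 1·(+0.0) = -23.0
ΔH° = (-667.0) − (-23.0) = -644.0 kJ/mol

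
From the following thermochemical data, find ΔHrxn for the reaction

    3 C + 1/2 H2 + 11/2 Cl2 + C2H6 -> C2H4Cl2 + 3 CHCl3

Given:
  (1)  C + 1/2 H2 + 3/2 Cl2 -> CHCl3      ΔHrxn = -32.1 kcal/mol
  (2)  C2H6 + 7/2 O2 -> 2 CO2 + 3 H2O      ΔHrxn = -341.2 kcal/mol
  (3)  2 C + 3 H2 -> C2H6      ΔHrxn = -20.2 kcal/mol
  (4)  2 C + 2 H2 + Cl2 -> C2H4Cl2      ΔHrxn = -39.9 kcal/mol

ΔHrxn = -116.0 kcal/mol

(1) × 3 (×3 to match 3 CHCl3 in the target): (3)·(-32.1) = -96.3 kcal/mol
(2): not needed (CO2 appears nowhere else).
(3) reversed: +20.2 kcal/mol
(4) as written (C2H4Cl2 already on the product side): -39.9 kcal/mol
Since enthalpy is a state function, ΔHrxn = (-96.3) + (+20.2) + (-39.9) = -116.0 kcal/mol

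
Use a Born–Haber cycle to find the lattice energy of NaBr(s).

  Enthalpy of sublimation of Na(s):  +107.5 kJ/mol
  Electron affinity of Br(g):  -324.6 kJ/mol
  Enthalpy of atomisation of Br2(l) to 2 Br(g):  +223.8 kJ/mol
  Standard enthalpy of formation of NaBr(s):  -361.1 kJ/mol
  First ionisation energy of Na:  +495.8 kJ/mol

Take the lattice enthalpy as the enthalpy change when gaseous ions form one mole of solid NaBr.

U = -751.7 kJ/mol

ΔHf° = 1·ΔHsub + 1·(ΣIE) + 1/2·D(Br2) + 1·EA + U
-361.1 = 1·(+107.5) + 1·(+495.8) + 1/2·(+223.8) + 1·(-324.6) + U
U = -361.1 − (+390.6) = -751.7 kJ/mol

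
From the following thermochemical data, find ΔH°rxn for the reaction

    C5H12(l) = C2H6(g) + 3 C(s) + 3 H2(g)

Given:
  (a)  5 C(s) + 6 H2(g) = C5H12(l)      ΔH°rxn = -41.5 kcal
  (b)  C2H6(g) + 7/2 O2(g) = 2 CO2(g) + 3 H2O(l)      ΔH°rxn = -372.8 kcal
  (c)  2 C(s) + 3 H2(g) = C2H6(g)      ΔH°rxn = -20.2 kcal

ΔH°rxn = 21.3 kcal

(a) reversed (reverse to put C5H12(l) on the reactant side): +41.5 kcal
(b): not needed (H2O(l) appears nowhere else).
(c) as written: -20.2 kcal
Summing the manipulated equations, ΔH°rxn = (-1)·(-41.5) + (1)·(-20.2) = 21.3 kcal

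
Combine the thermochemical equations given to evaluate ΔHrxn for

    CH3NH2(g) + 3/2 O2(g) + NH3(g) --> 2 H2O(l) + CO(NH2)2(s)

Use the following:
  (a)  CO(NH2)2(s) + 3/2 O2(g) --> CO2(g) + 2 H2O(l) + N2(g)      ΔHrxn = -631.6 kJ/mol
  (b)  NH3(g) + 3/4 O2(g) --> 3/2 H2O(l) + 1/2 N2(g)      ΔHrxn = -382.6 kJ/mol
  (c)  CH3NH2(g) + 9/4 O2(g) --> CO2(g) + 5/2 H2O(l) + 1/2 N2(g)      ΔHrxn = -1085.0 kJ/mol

ΔHrxn = -836.0 kJ/mol

(a) reversed: +631.6 kJ/mol
(b) as written: -382.6 kJ/mol
(c) as written: -1085.0 kJ/mol
Summing the manipulated equations, ΔHrxn = (-1)·(-631.6) + (1)·(-382.6) + (1)·(-1085.0) = -836.0 kJ/mol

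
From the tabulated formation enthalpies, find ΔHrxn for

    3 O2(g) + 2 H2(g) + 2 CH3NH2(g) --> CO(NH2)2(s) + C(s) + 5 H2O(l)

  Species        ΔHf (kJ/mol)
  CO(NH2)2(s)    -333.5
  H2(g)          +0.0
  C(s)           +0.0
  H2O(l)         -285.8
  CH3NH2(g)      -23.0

ΔHrxn = -1716.5 kJ/mol

Products: 1·(-333.5) + 1·(+0.0) + 5·(-285.8) = -1762.5
Reactants: 3·(+0.0) + 2·(+0.0) + 2·(-23.0) = -46.0
ΔHrxn = (-1762.5) − (-46.0) = -1716.5 kJ/mol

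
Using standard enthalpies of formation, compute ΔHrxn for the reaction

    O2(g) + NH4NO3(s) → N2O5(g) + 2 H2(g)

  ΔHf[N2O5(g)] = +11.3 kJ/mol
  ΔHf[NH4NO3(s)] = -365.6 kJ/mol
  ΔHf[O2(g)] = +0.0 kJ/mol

ΔHrxn = 376.9 kJ/mol

ΔH°rxn = Σ nΔHf°(products) − Σ nΔHf°(reactants).
Products: 1·(+11.3) + 2·(+0.0) = +11.3
Reactants: 1·(+0.0) + 1·(-365.6) = -365.6
ΔHrxn = (+11.3) − (-365.6) = 376.9 kJ/mol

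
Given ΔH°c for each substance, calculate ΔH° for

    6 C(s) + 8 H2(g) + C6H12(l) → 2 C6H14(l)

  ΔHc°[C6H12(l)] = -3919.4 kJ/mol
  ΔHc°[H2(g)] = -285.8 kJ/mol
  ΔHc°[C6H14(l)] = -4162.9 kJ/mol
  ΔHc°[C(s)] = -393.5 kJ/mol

ΔH° = -241.0 kJ/mol

With combustion enthalpies, reactants minus products:
= [6·(-393.5) + 8·(-285.8) + 1·(-3919.4)] − [2·(-4162.9)]
= -241.0 kJ/mol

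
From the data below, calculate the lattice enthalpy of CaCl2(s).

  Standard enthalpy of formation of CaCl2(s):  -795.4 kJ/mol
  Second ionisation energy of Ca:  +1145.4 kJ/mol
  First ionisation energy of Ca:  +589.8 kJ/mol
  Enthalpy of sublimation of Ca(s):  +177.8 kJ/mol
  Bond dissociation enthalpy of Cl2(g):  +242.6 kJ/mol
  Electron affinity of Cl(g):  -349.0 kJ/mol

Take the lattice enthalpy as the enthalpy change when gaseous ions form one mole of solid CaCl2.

U = -2253.0 kJ/mol

ΔHf° = 1·ΔHsub + 1·(ΣIE) + 1·D(Cl2) + 2·EA + U
-795.4 = 1·(+177.8) + 1·(+1735.2) + 1·(+242.6) + 2·(-349.0) + U
U = -795.4 − (+1457.6) = -2253.0 kJ/mol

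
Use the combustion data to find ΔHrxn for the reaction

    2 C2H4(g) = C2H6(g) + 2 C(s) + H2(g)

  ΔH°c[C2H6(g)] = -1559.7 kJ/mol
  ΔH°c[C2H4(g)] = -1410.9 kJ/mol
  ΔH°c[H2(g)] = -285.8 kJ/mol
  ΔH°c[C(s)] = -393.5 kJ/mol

With combustion enthalpies, reactants minus products:
= [2·(-1410.9)] − [1·(-1559.7) + 2·(-393.5) + 1·(-285.8)]
= -189.3 kJ/mol

ΔHrxn = -189.3 kJ/mol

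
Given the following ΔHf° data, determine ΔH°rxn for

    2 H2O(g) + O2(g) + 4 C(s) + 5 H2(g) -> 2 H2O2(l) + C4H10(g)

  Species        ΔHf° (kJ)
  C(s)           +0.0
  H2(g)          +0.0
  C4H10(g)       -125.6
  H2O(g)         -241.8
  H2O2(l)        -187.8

Products: 2·(-187.8) + 1·(-125.6) = -501.2
Reactants: 2·(-241.8) + 1·(+0.0) + 4·(+0.0) + 5·(+0.0) = -483.6
ΔH°rxn = (-501.2) − (-483.6) = -17.6 kJ

ΔH°rxn = -17.6 kJ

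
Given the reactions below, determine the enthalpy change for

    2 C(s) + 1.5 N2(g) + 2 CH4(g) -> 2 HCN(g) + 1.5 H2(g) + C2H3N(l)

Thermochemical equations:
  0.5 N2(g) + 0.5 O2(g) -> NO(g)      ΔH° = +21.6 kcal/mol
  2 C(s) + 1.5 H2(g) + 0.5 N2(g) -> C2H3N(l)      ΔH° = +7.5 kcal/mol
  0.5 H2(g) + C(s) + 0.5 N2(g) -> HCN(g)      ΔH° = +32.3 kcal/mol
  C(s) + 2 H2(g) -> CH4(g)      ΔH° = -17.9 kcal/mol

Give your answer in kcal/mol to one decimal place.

ΔH° = 107.9 kcal/mol

equation 1: not needed (NO(g) appears nowhere else).
equation 2 as written (C2H3N(l) already on the product side): +7.5 kcal/mol
equation 3 × 2 (×2 to match 2 HCN(g) in the target): (2)·(+32.3) = +64.6 kcal/mol
equation 4 reversed and × 2 (CH4(g) must end up as a reactant; ×2 to match 2 CH4(g) in the target): (-2)·(-17.9) = +35.8 kcal/mol
ΔH° = (+7.5) + (+64.6) + (+35.8) = 107.9 kcal/mol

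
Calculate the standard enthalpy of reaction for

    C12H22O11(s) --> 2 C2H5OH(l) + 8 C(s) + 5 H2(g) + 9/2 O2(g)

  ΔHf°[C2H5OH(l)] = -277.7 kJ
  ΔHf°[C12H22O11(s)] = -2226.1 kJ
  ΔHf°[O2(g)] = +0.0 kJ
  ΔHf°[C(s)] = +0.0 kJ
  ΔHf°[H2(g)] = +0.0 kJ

ΔH_rxn = 1670.7 kJ

Products: 2·(-277.7) + 8·(+0.0) + 5·(+0.0) + 9/2·(+0.0) = -555.4
Reactants: 1·(-2226.1) = -2226.1
ΔH_rxn = (-555.4) − (-2226.1) = 1670.7 kJ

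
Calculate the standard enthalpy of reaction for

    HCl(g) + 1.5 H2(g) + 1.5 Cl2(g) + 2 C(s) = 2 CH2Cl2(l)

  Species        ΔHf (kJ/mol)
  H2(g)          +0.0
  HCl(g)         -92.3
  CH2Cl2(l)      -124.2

ΔH°rxn = Σ nΔHf°(products) − Σ nΔHf°(reactants).
Products: 2·(-124.2) = -248.4
Reactants: 1·(-92.3) + 3/2·(+0.0) + 3/2·(+0.0) + 2·(+0.0) = -92.3
ΔH° = (-248.4) − (-92.3) = -156.1 kJ/mol

ΔH° = -156.1 kJ/mol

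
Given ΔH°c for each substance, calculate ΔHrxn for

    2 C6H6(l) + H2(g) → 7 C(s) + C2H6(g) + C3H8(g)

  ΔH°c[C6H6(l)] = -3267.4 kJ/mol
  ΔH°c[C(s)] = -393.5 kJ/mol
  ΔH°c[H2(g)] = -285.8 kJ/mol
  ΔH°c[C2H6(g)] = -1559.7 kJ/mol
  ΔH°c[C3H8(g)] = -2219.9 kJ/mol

ΔHrxn = -286.5 kJ/mol

With combustion enthalpies, reactants minus products:
= [2·(-3267.4) + 1·(-285.8)] − [7·(-393.5) + 1·(-1559.7) + 1·(-2219.9)]
= -286.5 kJ/mol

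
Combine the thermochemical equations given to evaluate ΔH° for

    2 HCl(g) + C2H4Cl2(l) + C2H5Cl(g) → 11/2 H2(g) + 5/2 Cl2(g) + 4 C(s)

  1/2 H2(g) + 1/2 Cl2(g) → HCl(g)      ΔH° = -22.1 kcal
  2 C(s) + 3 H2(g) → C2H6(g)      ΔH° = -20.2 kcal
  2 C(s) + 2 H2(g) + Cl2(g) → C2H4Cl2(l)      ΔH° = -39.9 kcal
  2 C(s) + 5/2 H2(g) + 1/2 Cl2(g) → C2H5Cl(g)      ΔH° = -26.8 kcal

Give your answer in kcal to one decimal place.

equation 1 reversed and × 2: (-2)·(-22.1) = +44.2 kcal
equation 2: not needed.
equation 3 reversed: +39.9 kcal
equation 4 reversed: +26.8 kcal
Combining the equations, ΔH° = (-2)·(-22.1) + (-1)·(-39.9) + (-1)·(-26.8) = 110.9 kcal

ΔH° = 110.9 kcal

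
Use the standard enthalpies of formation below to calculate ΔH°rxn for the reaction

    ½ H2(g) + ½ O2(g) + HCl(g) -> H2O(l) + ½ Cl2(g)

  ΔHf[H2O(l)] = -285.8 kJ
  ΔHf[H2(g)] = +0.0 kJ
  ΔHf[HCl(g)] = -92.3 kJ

ΔH°rxn = -193.5 kJ

ΔH°rxn = Σ nΔHf°(products) − Σ nΔHf°(reactants).
Products: 1·(-285.8) + 1/2·(+0.0) = -285.8
Reactants: 1/2·(+0.0) + 1/2·(+0.0) + 1·(-92.3) = -92.3
ΔH°rxn = (-285.8) − (-92.3) = -193.5 kJ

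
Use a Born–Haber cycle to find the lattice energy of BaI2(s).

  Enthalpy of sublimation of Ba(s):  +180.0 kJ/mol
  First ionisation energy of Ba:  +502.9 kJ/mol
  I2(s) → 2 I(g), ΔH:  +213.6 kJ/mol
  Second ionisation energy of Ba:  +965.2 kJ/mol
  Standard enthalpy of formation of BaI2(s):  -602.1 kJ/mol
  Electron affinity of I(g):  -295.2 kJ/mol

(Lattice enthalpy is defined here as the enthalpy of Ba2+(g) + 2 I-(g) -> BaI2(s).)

U = -1873.4 kJ/mol

ΔHf° = 1·ΔHsub + 1·(ΣIE) + 1·D(I2) + 2·EA + U
-602.1 = 1·(+180.0) + 1·(+1468.1) + 1·(+213.6) + 2·(-295.2) + U
U = -602.1 − (+1271.3) = -1873.4 kJ/mol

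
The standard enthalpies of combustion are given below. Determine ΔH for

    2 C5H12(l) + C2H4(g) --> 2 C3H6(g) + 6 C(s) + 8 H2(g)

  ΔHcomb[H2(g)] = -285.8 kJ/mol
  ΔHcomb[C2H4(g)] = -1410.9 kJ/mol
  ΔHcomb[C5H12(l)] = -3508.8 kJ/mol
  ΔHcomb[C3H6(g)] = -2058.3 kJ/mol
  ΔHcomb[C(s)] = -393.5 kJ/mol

ΔH = 335.5 kJ/mol

Using ΔH = Σ nΔHc°(reactants) − Σ nΔHc°(products):
= [2·(-3508.8) + 1·(-1410.9)] − [2·(-2058.3) + 6·(-393.5) + 8·(-285.8)]
= 335.5 kJ/mol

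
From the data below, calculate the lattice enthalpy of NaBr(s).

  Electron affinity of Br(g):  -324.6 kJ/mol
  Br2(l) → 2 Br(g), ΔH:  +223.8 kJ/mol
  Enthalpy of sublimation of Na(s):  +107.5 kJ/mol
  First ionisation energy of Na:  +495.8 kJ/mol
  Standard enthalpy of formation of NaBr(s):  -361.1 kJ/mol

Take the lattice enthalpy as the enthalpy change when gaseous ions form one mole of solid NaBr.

ΔHf° = 1·ΔHsub + 1·(ΣIE) + 1/2·D(Br2) + 1·EA + U
-361.1 = 1·(+107.5) + 1·(+495.8) + 1/2·(+223.8) + 1·(-324.6) + U
U = -361.1 − (+390.6) = -751.7 kJ/mol

U = -751.7 kJ/mol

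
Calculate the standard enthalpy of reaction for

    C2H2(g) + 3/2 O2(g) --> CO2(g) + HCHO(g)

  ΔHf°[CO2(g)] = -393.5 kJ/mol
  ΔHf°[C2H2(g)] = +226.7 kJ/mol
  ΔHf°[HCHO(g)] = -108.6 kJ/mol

Products: 1·(-393.5) + 1·(-108.6) = -502.1
Reactants: 1·(+226.7) + 3/2·(+0.0) = +226.7
ΔH_rxn = (-502.1) − (+226.7) = -728.8 kJ/mol

ΔH_rxn = -728.8 kJ/mol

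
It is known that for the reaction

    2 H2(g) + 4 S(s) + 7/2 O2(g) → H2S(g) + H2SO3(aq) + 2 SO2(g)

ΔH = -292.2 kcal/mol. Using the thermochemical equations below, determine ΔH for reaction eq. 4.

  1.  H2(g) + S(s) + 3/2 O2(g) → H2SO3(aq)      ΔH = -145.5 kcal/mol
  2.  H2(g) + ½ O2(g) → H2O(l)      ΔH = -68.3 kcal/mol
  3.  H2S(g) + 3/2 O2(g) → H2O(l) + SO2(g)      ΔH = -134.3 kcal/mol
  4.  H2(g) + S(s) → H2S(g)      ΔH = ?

ΔH = -4.9 kcal/mol

eq. 1 as written (H2SO3(aq) already on the product side): -145.5 kcal/mol
eq. 2 reversed and × 2: (-2)·(-68.3) = +136.6 kcal/mol
eq. 3 × 2 (×2 to match 2 SO2(g) in the target): (2)·(-134.3) = -268.6 kcal/mol
eq. 4 × 3: contributes 3·x
-292.2 = (-145.5) + (+136.6) + (-268.6) + 3·x
x = (-292.2 − (-277.5)) / (3) = -4.9 kcal/mol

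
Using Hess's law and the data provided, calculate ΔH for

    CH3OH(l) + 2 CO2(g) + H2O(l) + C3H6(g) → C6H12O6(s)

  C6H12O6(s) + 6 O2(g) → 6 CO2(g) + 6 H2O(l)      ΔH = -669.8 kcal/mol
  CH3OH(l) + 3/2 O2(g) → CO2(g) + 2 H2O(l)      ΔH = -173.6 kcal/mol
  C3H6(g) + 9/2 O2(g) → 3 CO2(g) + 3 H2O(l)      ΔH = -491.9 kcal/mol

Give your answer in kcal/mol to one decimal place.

ΔH = 4.3 kcal/mol

equation 1 reversed: +669.8 kcal/mol
equation 2 as written: -173.6 kcal/mol
equation 3 as written: -491.9 kcal/mol
ΔH = (+669.8) + (-173.6) + (-491.9) = 4.3 kcal/mol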